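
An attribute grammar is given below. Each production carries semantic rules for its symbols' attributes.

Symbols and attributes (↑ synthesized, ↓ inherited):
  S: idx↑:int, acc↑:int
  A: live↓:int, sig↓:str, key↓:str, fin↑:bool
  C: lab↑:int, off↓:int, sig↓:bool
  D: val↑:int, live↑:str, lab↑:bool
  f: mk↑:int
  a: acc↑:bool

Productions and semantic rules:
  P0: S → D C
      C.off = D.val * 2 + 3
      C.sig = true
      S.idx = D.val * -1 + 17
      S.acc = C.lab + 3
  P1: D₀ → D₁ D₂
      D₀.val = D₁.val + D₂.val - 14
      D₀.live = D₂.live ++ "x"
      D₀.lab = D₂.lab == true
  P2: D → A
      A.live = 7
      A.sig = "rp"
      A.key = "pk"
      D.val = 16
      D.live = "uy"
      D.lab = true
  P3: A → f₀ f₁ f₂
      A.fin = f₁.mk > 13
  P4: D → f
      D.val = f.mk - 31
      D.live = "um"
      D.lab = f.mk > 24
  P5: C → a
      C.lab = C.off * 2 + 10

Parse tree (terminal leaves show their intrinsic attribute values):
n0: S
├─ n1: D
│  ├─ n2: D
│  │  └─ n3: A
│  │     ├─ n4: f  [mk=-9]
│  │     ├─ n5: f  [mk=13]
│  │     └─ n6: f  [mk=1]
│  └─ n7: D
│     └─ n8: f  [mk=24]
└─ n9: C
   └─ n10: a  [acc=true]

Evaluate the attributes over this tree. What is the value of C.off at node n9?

1. n3.live = 7  [7]
2. n3.sig = "rp"  ["rp"]
3. n3.key = "pk"  ["pk"]
4. n4.mk = -9  [terminal]
5. n5.mk = 13  [terminal]
6. n6.mk = 1  [terminal]
7. n3.fin = false  [f₁.mk > 13]
8. n2.val = 16  [16]
9. n2.live = "uy"  ["uy"]
10. n2.lab = true  [true]
11. n8.mk = 24  [terminal]
12. n7.val = -7  [f.mk - 31]
13. n7.live = "um"  ["um"]
14. n7.lab = false  [f.mk > 24]
15. n1.val = -5  [D₁.val + D₂.val - 14]
16. n1.live = "umx"  [D₂.live ++ "x"]
17. n1.lab = false  [D₂.lab == true]
18. n9.off = -7  [D.val * 2 + 3]
19. n9.sig = true  [true]
20. n10.acc = true  [terminal]
21. n9.lab = -4  [C.off * 2 + 10]
22. n0.idx = 22  [D.val * -1 + 17]
23. n0.acc = -1  [C.lab + 3]

-7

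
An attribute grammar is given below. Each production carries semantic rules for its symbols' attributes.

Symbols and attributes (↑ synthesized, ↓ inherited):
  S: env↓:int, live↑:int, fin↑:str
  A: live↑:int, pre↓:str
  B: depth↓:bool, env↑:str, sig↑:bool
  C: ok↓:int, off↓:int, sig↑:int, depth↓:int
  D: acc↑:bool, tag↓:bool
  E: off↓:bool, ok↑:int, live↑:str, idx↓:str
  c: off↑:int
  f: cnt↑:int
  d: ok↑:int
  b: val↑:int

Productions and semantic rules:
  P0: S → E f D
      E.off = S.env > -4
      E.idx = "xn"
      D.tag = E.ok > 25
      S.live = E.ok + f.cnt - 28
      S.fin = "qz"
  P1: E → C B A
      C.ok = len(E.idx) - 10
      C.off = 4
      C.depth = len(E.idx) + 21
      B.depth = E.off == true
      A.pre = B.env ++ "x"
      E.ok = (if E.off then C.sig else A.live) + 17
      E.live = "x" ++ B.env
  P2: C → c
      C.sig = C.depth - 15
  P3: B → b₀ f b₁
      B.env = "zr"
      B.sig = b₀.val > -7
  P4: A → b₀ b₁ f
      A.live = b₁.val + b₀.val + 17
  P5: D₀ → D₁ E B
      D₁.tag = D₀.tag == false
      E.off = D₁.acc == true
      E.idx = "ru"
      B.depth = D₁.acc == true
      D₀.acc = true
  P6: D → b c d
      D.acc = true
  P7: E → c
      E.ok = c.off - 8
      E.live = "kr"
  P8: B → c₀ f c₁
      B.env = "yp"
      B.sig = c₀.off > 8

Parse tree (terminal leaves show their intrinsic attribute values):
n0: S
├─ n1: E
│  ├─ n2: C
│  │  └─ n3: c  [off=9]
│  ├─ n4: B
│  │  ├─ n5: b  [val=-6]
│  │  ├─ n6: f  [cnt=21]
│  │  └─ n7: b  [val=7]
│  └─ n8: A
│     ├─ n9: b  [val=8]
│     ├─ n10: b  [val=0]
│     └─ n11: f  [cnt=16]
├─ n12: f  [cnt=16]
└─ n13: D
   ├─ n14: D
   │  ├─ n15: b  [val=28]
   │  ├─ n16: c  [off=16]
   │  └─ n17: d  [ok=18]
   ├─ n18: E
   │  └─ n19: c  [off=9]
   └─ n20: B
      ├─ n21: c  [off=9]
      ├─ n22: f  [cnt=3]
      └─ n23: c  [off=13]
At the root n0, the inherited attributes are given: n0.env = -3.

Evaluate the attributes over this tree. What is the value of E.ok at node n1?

25

1. n0.env = -3  [given at root]
2. n1.off = true  [S.env > -4]
3. n1.idx = "xn"  ["xn"]
4. n2.ok = -8  [len(E.idx) - 10]
5. n2.off = 4  [4]
6. n2.depth = 23  [len(E.idx) + 21]
7. n3.off = 9  [terminal]
8. n2.sig = 8  [C.depth - 15]
9. n4.depth = true  [E.off == true]
10. n5.val = -6  [terminal]
11. n6.cnt = 21  [terminal]
12. n7.val = 7  [terminal]
13. n4.env = "zr"  ["zr"]
14. n4.sig = true  [b₀.val > -7]
15. n8.pre = "zrx"  [B.env ++ "x"]
16. n9.val = 8  [terminal]
17. n10.val = 0  [terminal]
18. n11.cnt = 16  [terminal]
19. n8.live = 25  [b₁.val + b₀.val + 17]
20. n1.ok = 25  [(if E.off then C.sig else A.live) + 17]
21. n1.live = "xzr"  ["x" ++ B.env]
22. n12.cnt = 16  [terminal]
23. n13.tag = false  [E.ok > 25]
24. n14.tag = true  [D₀.tag == false]
25. n15.val = 28  [terminal]
26. n16.off = 16  [terminal]
27. n17.ok = 18  [terminal]
28. n14.acc = true  [true]
29. n18.off = true  [D₁.acc == true]
30. n18.idx = "ru"  ["ru"]
31. n19.off = 9  [terminal]
32. n18.ok = 1  [c.off - 8]
33. n18.live = "kr"  ["kr"]
34. n20.depth = true  [D₁.acc == true]
35. n21.off = 9  [terminal]
36. n22.cnt = 3  [terminal]
37. n23.off = 13  [terminal]
38. n20.env = "yp"  ["yp"]
39. n20.sig = true  [c₀.off > 8]
40. n13.acc = true  [true]
41. n0.live = 13  [E.ok + f.cnt - 28]
42. n0.fin = "qz"  ["qz"]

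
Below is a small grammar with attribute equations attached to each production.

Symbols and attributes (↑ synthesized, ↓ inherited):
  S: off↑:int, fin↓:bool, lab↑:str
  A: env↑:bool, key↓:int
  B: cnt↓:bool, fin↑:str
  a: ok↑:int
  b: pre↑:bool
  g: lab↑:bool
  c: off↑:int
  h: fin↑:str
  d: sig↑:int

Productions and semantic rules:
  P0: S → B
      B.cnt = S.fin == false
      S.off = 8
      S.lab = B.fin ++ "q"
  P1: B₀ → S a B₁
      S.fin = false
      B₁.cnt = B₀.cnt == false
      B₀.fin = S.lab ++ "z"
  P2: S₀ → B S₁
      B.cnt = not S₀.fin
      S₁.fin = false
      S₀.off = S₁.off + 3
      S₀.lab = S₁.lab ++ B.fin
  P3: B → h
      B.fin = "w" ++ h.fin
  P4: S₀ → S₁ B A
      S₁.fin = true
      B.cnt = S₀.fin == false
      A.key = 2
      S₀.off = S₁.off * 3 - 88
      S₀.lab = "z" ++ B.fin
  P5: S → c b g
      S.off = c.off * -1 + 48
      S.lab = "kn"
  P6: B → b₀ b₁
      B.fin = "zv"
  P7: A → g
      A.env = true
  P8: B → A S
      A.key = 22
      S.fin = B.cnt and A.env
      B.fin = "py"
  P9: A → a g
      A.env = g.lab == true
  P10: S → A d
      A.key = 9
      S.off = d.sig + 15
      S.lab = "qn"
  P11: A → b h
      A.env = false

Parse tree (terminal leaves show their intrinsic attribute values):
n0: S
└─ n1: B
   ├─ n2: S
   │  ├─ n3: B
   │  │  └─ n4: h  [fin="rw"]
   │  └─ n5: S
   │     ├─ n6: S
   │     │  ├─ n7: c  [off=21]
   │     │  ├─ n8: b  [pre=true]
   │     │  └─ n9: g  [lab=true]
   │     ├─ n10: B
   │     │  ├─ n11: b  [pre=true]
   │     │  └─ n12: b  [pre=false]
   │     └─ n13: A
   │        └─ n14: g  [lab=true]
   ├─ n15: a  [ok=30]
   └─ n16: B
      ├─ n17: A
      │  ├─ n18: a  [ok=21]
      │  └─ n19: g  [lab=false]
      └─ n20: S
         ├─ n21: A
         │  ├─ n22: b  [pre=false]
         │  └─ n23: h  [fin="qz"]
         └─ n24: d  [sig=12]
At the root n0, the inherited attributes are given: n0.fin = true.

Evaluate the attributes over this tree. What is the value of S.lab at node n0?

"zzvwrwzq"

1. n0.fin = true  [given at root]
2. n1.cnt = false  [S.fin == false]
3. n2.fin = false  [false]
4. n3.cnt = true  [not S₀.fin]
5. n4.fin = "rw"  [terminal]
6. n3.fin = "wrw"  ["w" ++ h.fin]
7. n5.fin = false  [false]
8. n6.fin = true  [true]
9. n7.off = 21  [terminal]
10. n8.pre = true  [terminal]
11. n9.lab = true  [terminal]
12. n6.off = 27  [c.off * -1 + 48]
13. n6.lab = "kn"  ["kn"]
14. n10.cnt = true  [S₀.fin == false]
15. n11.pre = true  [terminal]
16. n12.pre = false  [terminal]
17. n10.fin = "zv"  ["zv"]
18. n13.key = 2  [2]
19. n14.lab = true  [terminal]
20. n13.env = true  [true]
21. n5.off = -7  [S₁.off * 3 - 88]
22. n5.lab = "zzv"  ["z" ++ B.fin]
23. n2.off = -4  [S₁.off + 3]
24. n2.lab = "zzvwrw"  [S₁.lab ++ B.fin]
25. n15.ok = 30  [terminal]
26. n16.cnt = true  [B₀.cnt == false]
27. n17.key = 22  [22]
28. n18.ok = 21  [terminal]
29. n19.lab = false  [terminal]
30. n17.env = false  [g.lab == true]
31. n20.fin = false  [B.cnt and A.env]
32. n21.key = 9  [9]
33. n22.pre = false  [terminal]
34. n23.fin = "qz"  [terminal]
35. n21.env = false  [false]
36. n24.sig = 12  [terminal]
37. n20.off = 27  [d.sig + 15]
38. n20.lab = "qn"  ["qn"]
39. n16.fin = "py"  ["py"]
40. n1.fin = "zzvwrwz"  [S.lab ++ "z"]
41. n0.off = 8  [8]
42. n0.lab = "zzvwrwzq"  [B.fin ++ "q"]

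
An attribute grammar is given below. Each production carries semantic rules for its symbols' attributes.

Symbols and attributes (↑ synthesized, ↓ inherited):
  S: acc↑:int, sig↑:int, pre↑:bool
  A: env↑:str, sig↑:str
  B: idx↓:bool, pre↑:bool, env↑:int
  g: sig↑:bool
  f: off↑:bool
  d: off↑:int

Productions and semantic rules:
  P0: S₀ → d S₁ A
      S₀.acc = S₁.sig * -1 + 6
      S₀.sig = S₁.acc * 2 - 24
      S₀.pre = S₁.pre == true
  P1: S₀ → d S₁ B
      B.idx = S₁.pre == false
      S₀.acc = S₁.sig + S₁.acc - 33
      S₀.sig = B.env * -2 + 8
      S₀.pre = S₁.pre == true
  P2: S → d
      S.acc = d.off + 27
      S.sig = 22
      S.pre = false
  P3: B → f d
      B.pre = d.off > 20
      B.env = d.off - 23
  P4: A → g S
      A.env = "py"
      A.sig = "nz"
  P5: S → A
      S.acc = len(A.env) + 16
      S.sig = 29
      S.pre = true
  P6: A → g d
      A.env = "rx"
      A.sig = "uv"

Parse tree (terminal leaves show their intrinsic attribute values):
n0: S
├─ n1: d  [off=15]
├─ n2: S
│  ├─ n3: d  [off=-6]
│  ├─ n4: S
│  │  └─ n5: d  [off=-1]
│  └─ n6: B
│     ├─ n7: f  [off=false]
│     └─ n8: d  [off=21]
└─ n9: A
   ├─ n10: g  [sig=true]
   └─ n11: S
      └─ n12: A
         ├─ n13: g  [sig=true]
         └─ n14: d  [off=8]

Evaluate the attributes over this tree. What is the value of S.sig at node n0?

1. n1.off = 15  [terminal]
2. n3.off = -6  [terminal]
3. n5.off = -1  [terminal]
4. n4.acc = 26  [d.off + 27]
5. n4.sig = 22  [22]
6. n4.pre = false  [false]
7. n6.idx = true  [S₁.pre == false]
8. n7.off = false  [terminal]
9. n8.off = 21  [terminal]
10. n6.pre = true  [d.off > 20]
11. n6.env = -2  [d.off - 23]
12. n2.acc = 15  [S₁.sig + S₁.acc - 33]
13. n2.sig = 12  [B.env * -2 + 8]
14. n2.pre = false  [S₁.pre == true]
15. n10.sig = true  [terminal]
16. n13.sig = true  [terminal]
17. n14.off = 8  [terminal]
18. n12.env = "rx"  ["rx"]
19. n12.sig = "uv"  ["uv"]
20. n11.acc = 18  [len(A.env) + 16]
21. n11.sig = 29  [29]
22. n11.pre = true  [true]
23. n9.env = "py"  ["py"]
24. n9.sig = "nz"  ["nz"]
25. n0.acc = -6  [S₁.sig * -1 + 6]
26. n0.sig = 6  [S₁.acc * 2 - 24]
27. n0.pre = false  [S₁.pre == true]

6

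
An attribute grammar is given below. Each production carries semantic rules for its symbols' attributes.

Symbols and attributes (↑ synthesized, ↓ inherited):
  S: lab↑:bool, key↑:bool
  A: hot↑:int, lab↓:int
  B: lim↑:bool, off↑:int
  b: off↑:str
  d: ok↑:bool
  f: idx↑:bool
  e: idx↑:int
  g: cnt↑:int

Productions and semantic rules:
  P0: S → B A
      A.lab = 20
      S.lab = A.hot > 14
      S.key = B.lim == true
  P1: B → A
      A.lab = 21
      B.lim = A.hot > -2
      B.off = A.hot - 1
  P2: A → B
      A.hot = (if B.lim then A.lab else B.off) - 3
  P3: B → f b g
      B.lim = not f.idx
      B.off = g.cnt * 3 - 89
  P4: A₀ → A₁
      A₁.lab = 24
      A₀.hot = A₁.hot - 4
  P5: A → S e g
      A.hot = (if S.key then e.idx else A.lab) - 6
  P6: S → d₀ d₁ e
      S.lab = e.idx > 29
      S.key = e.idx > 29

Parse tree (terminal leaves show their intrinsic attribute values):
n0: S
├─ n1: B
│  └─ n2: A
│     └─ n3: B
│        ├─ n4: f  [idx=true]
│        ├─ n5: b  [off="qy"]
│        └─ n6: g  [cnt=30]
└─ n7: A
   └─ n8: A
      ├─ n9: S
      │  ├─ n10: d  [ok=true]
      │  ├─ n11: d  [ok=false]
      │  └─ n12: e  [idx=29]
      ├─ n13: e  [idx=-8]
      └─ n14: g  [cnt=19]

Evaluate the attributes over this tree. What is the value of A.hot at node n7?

1. n2.lab = 21  [21]
2. n4.idx = true  [terminal]
3. n5.off = "qy"  [terminal]
4. n6.cnt = 30  [terminal]
5. n3.lim = false  [not f.idx]
6. n3.off = 1  [g.cnt * 3 - 89]
7. n2.hot = -2  [(if B.lim then A.lab else B.off) - 3]
8. n1.lim = false  [A.hot > -2]
9. n1.off = -3  [A.hot - 1]
10. n7.lab = 20  [20]
11. n8.lab = 24  [24]
12. n10.ok = true  [terminal]
13. n11.ok = false  [terminal]
14. n12.idx = 29  [terminal]
15. n9.lab = false  [e.idx > 29]
16. n9.key = false  [e.idx > 29]
17. n13.idx = -8  [terminal]
18. n14.cnt = 19  [terminal]
19. n8.hot = 18  [(if S.key then e.idx else A.lab) - 6]
20. n7.hot = 14  [A₁.hot - 4]
21. n0.lab = false  [A.hot > 14]
22. n0.key = false  [B.lim == true]

14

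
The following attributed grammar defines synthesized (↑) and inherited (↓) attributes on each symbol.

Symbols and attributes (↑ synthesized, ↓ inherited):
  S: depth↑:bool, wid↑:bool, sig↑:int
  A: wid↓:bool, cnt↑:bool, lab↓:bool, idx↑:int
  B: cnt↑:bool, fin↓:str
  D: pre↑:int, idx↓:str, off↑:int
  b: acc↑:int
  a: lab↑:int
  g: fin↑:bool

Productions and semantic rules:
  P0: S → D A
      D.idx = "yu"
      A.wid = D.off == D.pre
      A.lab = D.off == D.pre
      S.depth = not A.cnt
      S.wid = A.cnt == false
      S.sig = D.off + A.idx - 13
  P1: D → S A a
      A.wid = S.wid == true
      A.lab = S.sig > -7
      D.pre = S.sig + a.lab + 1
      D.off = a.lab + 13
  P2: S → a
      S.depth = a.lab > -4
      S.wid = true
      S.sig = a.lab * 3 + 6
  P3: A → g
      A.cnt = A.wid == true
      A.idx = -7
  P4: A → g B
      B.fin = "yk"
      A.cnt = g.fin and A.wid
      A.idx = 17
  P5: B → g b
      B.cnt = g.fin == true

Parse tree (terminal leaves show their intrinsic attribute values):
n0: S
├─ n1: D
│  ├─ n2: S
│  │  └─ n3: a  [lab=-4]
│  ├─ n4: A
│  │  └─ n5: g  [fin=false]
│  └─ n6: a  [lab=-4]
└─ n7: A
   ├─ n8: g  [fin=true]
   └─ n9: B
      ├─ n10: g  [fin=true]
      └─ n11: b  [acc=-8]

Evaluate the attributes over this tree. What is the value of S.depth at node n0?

true

1. n1.idx = "yu"  ["yu"]
2. n3.lab = -4  [terminal]
3. n2.depth = false  [a.lab > -4]
4. n2.wid = true  [true]
5. n2.sig = -6  [a.lab * 3 + 6]
6. n4.wid = true  [S.wid == true]
7. n4.lab = true  [S.sig > -7]
8. n5.fin = false  [terminal]
9. n4.cnt = true  [A.wid == true]
10. n4.idx = -7  [-7]
11. n6.lab = -4  [terminal]
12. n1.pre = -9  [S.sig + a.lab + 1]
13. n1.off = 9  [a.lab + 13]
14. n7.wid = false  [D.off == D.pre]
15. n7.lab = false  [D.off == D.pre]
16. n8.fin = true  [terminal]
17. n9.fin = "yk"  ["yk"]
18. n10.fin = true  [terminal]
19. n11.acc = -8  [terminal]
20. n9.cnt = true  [g.fin == true]
21. n7.cnt = false  [g.fin and A.wid]
22. n7.idx = 17  [17]
23. n0.depth = true  [not A.cnt]
24. n0.wid = true  [A.cnt == false]
25. n0.sig = 13  [D.off + A.idx - 13]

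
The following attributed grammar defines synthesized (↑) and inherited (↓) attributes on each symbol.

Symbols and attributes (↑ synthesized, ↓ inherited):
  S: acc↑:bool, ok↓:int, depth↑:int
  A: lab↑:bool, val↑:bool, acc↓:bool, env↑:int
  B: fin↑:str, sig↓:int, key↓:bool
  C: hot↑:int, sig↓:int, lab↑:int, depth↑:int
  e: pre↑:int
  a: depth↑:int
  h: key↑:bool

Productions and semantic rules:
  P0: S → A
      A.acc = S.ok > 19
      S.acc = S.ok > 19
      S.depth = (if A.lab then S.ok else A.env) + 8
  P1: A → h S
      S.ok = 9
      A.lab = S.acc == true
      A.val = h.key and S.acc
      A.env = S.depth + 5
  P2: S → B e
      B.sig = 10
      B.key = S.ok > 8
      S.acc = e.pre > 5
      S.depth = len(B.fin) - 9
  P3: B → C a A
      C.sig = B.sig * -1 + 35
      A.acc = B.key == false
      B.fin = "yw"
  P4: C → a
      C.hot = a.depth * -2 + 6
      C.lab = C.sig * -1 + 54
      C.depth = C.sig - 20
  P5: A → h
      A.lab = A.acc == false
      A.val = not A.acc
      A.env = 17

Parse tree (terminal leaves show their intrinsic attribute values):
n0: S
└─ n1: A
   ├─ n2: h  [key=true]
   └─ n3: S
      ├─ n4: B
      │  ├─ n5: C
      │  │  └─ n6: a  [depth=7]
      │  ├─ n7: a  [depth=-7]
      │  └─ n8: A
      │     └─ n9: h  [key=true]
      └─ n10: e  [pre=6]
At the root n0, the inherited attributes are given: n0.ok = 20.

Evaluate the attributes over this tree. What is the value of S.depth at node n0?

1. n0.ok = 20  [given at root]
2. n1.acc = true  [S.ok > 19]
3. n2.key = true  [terminal]
4. n3.ok = 9  [9]
5. n4.sig = 10  [10]
6. n4.key = true  [S.ok > 8]
7. n5.sig = 25  [B.sig * -1 + 35]
8. n6.depth = 7  [terminal]
9. n5.hot = -8  [a.depth * -2 + 6]
10. n5.lab = 29  [C.sig * -1 + 54]
11. n5.depth = 5  [C.sig - 20]
12. n7.depth = -7  [terminal]
13. n8.acc = false  [B.key == false]
14. n9.key = true  [terminal]
15. n8.lab = true  [A.acc == false]
16. n8.val = true  [not A.acc]
17. n8.env = 17  [17]
18. n4.fin = "yw"  ["yw"]
19. n10.pre = 6  [terminal]
20. n3.acc = true  [e.pre > 5]
21. n3.depth = -7  [len(B.fin) - 9]
22. n1.lab = true  [S.acc == true]
23. n1.val = true  [h.key and S.acc]
24. n1.env = -2  [S.depth + 5]
25. n0.acc = true  [S.ok > 19]
26. n0.depth = 28  [(if A.lab then S.ok else A.env) + 8]

28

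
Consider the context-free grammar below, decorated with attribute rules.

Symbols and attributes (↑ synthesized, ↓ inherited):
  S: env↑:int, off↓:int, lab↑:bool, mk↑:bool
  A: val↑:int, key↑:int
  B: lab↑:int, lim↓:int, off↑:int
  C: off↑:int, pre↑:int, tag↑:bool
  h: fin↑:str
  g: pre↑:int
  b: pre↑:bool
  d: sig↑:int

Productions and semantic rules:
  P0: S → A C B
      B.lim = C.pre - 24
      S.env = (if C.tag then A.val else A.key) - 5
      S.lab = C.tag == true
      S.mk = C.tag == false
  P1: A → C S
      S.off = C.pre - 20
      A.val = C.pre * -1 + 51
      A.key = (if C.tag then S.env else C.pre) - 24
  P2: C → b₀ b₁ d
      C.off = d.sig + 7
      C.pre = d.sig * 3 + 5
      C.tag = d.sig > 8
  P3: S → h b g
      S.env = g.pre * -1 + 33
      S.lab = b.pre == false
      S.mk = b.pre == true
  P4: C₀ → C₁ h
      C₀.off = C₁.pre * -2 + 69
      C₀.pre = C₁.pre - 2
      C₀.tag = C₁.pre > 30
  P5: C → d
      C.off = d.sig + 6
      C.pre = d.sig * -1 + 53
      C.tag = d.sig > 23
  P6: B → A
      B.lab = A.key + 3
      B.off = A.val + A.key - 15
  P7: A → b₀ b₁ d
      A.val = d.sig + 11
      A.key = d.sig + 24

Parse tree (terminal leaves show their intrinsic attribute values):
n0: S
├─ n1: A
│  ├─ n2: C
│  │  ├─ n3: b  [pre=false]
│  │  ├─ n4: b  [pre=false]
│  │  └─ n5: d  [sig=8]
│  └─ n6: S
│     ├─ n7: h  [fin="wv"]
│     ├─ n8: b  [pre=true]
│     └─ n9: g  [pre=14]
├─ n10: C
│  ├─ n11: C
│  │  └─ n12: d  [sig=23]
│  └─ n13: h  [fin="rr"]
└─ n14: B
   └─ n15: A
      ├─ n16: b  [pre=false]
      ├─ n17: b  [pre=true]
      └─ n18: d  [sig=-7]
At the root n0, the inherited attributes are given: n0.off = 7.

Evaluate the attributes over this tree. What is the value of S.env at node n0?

1. n0.off = 7  [given at root]
2. n3.pre = false  [terminal]
3. n4.pre = false  [terminal]
4. n5.sig = 8  [terminal]
5. n2.off = 15  [d.sig + 7]
6. n2.pre = 29  [d.sig * 3 + 5]
7. n2.tag = false  [d.sig > 8]
8. n6.off = 9  [C.pre - 20]
9. n7.fin = "wv"  [terminal]
10. n8.pre = true  [terminal]
11. n9.pre = 14  [terminal]
12. n6.env = 19  [g.pre * -1 + 33]
13. n6.lab = false  [b.pre == false]
14. n6.mk = true  [b.pre == true]
15. n1.val = 22  [C.pre * -1 + 51]
16. n1.key = 5  [(if C.tag then S.env else C.pre) - 24]
17. n12.sig = 23  [terminal]
18. n11.off = 29  [d.sig + 6]
19. n11.pre = 30  [d.sig * -1 + 53]
20. n11.tag = false  [d.sig > 23]
21. n13.fin = "rr"  [terminal]
22. n10.off = 9  [C₁.pre * -2 + 69]
23. n10.pre = 28  [C₁.pre - 2]
24. n10.tag = false  [C₁.pre > 30]
25. n14.lim = 4  [C.pre - 24]
26. n16.pre = false  [terminal]
27. n17.pre = true  [terminal]
28. n18.sig = -7  [terminal]
29. n15.val = 4  [d.sig + 11]
30. n15.key = 17  [d.sig + 24]
31. n14.lab = 20  [A.key + 3]
32. n14.off = 6  [A.val + A.key - 15]
33. n0.env = 0  [(if C.tag then A.val else A.key) - 5]
34. n0.lab = false  [C.tag == true]
35. n0.mk = true  [C.tag == false]

0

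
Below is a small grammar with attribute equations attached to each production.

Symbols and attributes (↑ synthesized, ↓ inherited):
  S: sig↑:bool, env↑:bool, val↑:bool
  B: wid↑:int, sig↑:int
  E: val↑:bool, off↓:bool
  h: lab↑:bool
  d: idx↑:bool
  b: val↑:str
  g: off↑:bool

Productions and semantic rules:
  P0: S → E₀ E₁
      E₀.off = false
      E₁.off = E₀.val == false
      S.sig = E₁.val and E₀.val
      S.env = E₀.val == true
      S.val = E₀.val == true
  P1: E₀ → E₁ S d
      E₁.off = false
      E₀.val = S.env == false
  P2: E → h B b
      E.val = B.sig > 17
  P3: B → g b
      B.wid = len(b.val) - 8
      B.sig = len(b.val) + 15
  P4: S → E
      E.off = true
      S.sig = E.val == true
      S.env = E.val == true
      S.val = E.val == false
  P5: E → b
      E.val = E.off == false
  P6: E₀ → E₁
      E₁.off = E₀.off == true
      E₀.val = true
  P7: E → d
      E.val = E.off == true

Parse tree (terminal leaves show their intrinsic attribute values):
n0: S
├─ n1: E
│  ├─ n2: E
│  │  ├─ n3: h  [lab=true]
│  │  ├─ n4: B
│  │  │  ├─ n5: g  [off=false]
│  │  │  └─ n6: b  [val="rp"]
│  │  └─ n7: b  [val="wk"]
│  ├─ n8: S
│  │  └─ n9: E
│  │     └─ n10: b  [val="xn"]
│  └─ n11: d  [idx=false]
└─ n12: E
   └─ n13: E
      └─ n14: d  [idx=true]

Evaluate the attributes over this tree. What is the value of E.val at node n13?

1. n1.off = false  [false]
2. n2.off = false  [false]
3. n3.lab = true  [terminal]
4. n5.off = false  [terminal]
5. n6.val = "rp"  [terminal]
6. n4.wid = -6  [len(b.val) - 8]
7. n4.sig = 17  [len(b.val) + 15]
8. n7.val = "wk"  [terminal]
9. n2.val = false  [B.sig > 17]
10. n9.off = true  [true]
11. n10.val = "xn"  [terminal]
12. n9.val = false  [E.off == false]
13. n8.sig = false  [E.val == true]
14. n8.env = false  [E.val == true]
15. n8.val = true  [E.val == false]
16. n11.idx = false  [terminal]
17. n1.val = true  [S.env == false]
18. n12.off = false  [E₀.val == false]
19. n13.off = false  [E₀.off == true]
20. n14.idx = true  [terminal]
21. n13.val = false  [E.off == true]
22. n12.val = true  [true]
23. n0.sig = true  [E₁.val and E₀.val]
24. n0.env = true  [E₀.val == true]
25. n0.val = true  [E₀.val == true]

false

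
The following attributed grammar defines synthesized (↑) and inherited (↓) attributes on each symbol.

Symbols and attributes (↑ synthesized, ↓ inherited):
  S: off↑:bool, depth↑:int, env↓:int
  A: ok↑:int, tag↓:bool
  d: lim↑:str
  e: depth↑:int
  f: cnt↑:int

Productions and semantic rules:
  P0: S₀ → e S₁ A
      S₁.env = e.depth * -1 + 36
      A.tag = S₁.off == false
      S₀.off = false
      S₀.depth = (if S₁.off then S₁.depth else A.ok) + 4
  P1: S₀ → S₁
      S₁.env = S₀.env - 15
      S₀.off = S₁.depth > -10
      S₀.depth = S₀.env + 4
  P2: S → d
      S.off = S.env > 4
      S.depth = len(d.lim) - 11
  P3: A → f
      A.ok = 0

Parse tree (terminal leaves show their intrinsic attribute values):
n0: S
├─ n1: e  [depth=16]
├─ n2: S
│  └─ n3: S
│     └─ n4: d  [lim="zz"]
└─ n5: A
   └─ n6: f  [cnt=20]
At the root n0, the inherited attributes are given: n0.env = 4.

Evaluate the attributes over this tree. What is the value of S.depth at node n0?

28

1. n0.env = 4  [given at root]
2. n1.depth = 16  [terminal]
3. n2.env = 20  [e.depth * -1 + 36]
4. n3.env = 5  [S₀.env - 15]
5. n4.lim = "zz"  [terminal]
6. n3.off = true  [S.env > 4]
7. n3.depth = -9  [len(d.lim) - 11]
8. n2.off = true  [S₁.depth > -10]
9. n2.depth = 24  [S₀.env + 4]
10. n5.tag = false  [S₁.off == false]
11. n6.cnt = 20  [terminal]
12. n5.ok = 0  [0]
13. n0.off = false  [false]
14. n0.depth = 28  [(if S₁.off then S₁.depth else A.ok) + 4]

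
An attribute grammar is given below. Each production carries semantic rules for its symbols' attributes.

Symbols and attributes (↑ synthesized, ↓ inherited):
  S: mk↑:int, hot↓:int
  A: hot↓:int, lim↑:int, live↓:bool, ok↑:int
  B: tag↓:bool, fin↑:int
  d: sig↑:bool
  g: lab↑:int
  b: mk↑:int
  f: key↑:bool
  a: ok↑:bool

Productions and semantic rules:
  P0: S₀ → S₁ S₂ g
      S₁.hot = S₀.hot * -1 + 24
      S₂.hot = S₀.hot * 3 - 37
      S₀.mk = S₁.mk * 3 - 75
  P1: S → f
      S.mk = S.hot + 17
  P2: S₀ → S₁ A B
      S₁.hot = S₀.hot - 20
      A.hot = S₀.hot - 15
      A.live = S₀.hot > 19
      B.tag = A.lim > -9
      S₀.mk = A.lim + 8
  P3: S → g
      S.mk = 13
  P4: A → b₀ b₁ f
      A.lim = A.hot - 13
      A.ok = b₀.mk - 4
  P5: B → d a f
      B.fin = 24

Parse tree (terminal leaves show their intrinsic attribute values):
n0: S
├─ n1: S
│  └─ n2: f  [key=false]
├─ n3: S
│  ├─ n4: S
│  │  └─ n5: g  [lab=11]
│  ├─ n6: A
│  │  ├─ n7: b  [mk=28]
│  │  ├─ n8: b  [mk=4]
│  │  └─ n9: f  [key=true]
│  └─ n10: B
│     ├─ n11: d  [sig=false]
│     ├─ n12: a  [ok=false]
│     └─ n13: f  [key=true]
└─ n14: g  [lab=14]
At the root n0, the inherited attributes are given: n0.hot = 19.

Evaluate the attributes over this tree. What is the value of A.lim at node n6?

-8

1. n0.hot = 19  [given at root]
2. n1.hot = 5  [S₀.hot * -1 + 24]
3. n2.key = false  [terminal]
4. n1.mk = 22  [S.hot + 17]
5. n3.hot = 20  [S₀.hot * 3 - 37]
6. n4.hot = 0  [S₀.hot - 20]
7. n5.lab = 11  [terminal]
8. n4.mk = 13  [13]
9. n6.hot = 5  [S₀.hot - 15]
10. n6.live = true  [S₀.hot > 19]
11. n7.mk = 28  [terminal]
12. n8.mk = 4  [terminal]
13. n9.key = true  [terminal]
14. n6.lim = -8  [A.hot - 13]
15. n6.ok = 24  [b₀.mk - 4]
16. n10.tag = true  [A.lim > -9]
17. n11.sig = false  [terminal]
18. n12.ok = false  [terminal]
19. n13.key = true  [terminal]
20. n10.fin = 24  [24]
21. n3.mk = 0  [A.lim + 8]
22. n14.lab = 14  [terminal]
23. n0.mk = -9  [S₁.mk * 3 - 75]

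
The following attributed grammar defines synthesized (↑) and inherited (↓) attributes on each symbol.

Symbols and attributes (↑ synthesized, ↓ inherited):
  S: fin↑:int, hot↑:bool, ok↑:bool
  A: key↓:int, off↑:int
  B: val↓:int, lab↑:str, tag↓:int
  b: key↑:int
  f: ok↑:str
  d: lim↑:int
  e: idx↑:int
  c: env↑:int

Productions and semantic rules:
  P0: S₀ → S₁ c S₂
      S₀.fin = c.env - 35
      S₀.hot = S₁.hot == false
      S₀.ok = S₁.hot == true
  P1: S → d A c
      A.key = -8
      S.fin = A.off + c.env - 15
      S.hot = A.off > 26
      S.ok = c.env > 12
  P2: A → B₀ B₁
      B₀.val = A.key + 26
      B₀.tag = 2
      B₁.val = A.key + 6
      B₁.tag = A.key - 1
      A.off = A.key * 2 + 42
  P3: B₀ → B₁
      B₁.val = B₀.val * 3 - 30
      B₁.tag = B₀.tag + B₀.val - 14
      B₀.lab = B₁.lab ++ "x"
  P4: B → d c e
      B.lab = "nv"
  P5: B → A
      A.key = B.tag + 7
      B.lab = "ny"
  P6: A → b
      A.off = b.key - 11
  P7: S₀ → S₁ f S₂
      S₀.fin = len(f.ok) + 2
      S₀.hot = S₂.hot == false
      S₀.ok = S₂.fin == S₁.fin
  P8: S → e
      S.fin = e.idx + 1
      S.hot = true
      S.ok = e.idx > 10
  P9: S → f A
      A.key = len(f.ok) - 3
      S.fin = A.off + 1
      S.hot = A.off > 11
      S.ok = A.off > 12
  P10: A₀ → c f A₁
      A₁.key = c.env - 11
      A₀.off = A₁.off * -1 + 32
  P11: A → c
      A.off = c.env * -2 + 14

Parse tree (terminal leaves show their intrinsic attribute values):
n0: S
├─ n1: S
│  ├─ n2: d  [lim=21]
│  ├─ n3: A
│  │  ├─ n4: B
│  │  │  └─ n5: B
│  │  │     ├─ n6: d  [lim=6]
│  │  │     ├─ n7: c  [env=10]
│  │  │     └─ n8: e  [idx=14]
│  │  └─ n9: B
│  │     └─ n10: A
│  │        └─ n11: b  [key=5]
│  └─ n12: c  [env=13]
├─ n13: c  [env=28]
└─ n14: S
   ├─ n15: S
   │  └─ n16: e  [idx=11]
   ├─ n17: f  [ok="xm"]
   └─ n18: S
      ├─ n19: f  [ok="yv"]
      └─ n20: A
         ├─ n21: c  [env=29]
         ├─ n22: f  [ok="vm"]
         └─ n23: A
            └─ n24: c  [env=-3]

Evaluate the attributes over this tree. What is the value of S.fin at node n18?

1. n2.lim = 21  [terminal]
2. n3.key = -8  [-8]
3. n4.val = 18  [A.key + 26]
4. n4.tag = 2  [2]
5. n5.val = 24  [B₀.val * 3 - 30]
6. n5.tag = 6  [B₀.tag + B₀.val - 14]
7. n6.lim = 6  [terminal]
8. n7.env = 10  [terminal]
9. n8.idx = 14  [terminal]
10. n5.lab = "nv"  ["nv"]
11. n4.lab = "nvx"  [B₁.lab ++ "x"]
12. n9.val = -2  [A.key + 6]
13. n9.tag = -9  [A.key - 1]
14. n10.key = -2  [B.tag + 7]
15. n11.key = 5  [terminal]
16. n10.off = -6  [b.key - 11]
17. n9.lab = "ny"  ["ny"]
18. n3.off = 26  [A.key * 2 + 42]
19. n12.env = 13  [terminal]
20. n1.fin = 24  [A.off + c.env - 15]
21. n1.hot = false  [A.off > 26]
22. n1.ok = true  [c.env > 12]
23. n13.env = 28  [terminal]
24. n16.idx = 11  [terminal]
25. n15.fin = 12  [e.idx + 1]
26. n15.hot = true  [true]
27. n15.ok = true  [e.idx > 10]
28. n17.ok = "xm"  [terminal]
29. n19.ok = "yv"  [terminal]
30. n20.key = -1  [len(f.ok) - 3]
31. n21.env = 29  [terminal]
32. n22.ok = "vm"  [terminal]
33. n23.key = 18  [c.env - 11]
34. n24.env = -3  [terminal]
35. n23.off = 20  [c.env * -2 + 14]
36. n20.off = 12  [A₁.off * -1 + 32]
37. n18.fin = 13  [A.off + 1]
38. n18.hot = true  [A.off > 11]
39. n18.ok = false  [A.off > 12]
40. n14.fin = 4  [len(f.ok) + 2]
41. n14.hot = false  [S₂.hot == false]
42. n14.ok = false  [S₂.fin == S₁.fin]
43. n0.fin = -7  [c.env - 35]
44. n0.hot = true  [S₁.hot == false]
45. n0.ok = false  [S₁.hot == true]

13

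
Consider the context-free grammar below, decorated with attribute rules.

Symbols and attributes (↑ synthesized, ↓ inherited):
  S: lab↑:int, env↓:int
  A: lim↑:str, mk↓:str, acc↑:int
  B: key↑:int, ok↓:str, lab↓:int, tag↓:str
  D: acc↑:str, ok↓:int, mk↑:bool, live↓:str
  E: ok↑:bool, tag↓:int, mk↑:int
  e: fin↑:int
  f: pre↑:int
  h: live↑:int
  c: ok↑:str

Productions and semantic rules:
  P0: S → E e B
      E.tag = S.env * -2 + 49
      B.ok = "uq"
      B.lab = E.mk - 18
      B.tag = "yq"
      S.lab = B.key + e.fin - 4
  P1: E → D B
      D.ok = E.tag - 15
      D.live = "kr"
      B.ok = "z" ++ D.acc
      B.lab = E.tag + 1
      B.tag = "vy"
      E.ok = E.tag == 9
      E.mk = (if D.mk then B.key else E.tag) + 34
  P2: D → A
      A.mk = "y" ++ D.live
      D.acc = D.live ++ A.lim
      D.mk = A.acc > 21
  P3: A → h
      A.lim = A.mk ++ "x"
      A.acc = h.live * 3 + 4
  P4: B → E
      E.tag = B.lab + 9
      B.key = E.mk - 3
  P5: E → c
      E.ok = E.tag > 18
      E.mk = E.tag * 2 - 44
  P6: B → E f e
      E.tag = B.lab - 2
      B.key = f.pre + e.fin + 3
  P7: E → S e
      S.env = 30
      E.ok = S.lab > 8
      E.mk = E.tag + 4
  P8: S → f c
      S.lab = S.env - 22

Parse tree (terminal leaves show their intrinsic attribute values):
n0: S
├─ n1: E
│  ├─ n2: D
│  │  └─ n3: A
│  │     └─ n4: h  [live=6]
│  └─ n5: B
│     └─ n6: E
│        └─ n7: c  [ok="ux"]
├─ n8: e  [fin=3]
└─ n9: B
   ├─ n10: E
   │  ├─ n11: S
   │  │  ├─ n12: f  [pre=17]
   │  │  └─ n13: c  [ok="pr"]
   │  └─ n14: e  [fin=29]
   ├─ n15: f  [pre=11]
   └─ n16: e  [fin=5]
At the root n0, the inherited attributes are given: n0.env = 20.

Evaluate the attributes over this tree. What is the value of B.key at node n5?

1. n0.env = 20  [given at root]
2. n1.tag = 9  [S.env * -2 + 49]
3. n2.ok = -6  [E.tag - 15]
4. n2.live = "kr"  ["kr"]
5. n3.mk = "ykr"  ["y" ++ D.live]
6. n4.live = 6  [terminal]
7. n3.lim = "ykrx"  [A.mk ++ "x"]
8. n3.acc = 22  [h.live * 3 + 4]
9. n2.acc = "krykrx"  [D.live ++ A.lim]
10. n2.mk = true  [A.acc > 21]
11. n5.ok = "zkrykrx"  ["z" ++ D.acc]
12. n5.lab = 10  [E.tag + 1]
13. n5.tag = "vy"  ["vy"]
14. n6.tag = 19  [B.lab + 9]
15. n7.ok = "ux"  [terminal]
16. n6.ok = true  [E.tag > 18]
17. n6.mk = -6  [E.tag * 2 - 44]
18. n5.key = -9  [E.mk - 3]
19. n1.ok = true  [E.tag == 9]
20. n1.mk = 25  [(if D.mk then B.key else E.tag) + 34]
21. n8.fin = 3  [terminal]
22. n9.ok = "uq"  ["uq"]
23. n9.lab = 7  [E.mk - 18]
24. n9.tag = "yq"  ["yq"]
25. n10.tag = 5  [B.lab - 2]
26. n11.env = 30  [30]
27. n12.pre = 17  [terminal]
28. n13.ok = "pr"  [terminal]
29. n11.lab = 8  [S.env - 22]
30. n14.fin = 29  [terminal]
31. n10.ok = false  [S.lab > 8]
32. n10.mk = 9  [E.tag + 4]
33. n15.pre = 11  [terminal]
34. n16.fin = 5  [terminal]
35. n9.key = 19  [f.pre + e.fin + 3]
36. n0.lab = 18  [B.key + e.fin - 4]

-9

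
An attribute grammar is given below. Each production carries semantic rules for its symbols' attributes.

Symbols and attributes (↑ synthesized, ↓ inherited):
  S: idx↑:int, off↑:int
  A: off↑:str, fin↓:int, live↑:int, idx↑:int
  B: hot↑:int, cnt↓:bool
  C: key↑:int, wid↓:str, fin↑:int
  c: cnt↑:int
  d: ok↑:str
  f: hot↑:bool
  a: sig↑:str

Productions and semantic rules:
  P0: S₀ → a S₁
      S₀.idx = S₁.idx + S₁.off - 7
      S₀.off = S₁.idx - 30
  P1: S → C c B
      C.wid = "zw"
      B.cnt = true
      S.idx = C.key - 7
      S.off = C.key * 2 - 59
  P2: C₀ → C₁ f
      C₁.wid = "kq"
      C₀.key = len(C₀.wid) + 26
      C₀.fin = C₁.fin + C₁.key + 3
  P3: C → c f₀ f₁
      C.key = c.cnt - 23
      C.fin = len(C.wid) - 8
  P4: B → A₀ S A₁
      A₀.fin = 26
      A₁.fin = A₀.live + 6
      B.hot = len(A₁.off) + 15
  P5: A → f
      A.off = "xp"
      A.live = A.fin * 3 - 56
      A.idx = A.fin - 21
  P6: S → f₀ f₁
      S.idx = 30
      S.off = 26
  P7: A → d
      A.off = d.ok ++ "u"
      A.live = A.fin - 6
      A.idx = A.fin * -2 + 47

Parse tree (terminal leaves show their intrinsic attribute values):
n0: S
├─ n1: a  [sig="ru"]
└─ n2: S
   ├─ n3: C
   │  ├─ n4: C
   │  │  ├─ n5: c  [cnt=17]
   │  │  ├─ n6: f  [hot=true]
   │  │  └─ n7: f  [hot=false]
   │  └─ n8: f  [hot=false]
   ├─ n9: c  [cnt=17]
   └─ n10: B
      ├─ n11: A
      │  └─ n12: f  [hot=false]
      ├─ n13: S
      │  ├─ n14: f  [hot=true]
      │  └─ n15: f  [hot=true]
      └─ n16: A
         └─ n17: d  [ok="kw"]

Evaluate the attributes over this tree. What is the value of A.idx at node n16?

1. n1.sig = "ru"  [terminal]
2. n3.wid = "zw"  ["zw"]
3. n4.wid = "kq"  ["kq"]
4. n5.cnt = 17  [terminal]
5. n6.hot = true  [terminal]
6. n7.hot = false  [terminal]
7. n4.key = -6  [c.cnt - 23]
8. n4.fin = -6  [len(C.wid) - 8]
9. n8.hot = false  [terminal]
10. n3.key = 28  [len(C₀.wid) + 26]
11. n3.fin = -9  [C₁.fin + C₁.key + 3]
12. n9.cnt = 17  [terminal]
13. n10.cnt = true  [true]
14. n11.fin = 26  [26]
15. n12.hot = false  [terminal]
16. n11.off = "xp"  ["xp"]
17. n11.live = 22  [A.fin * 3 - 56]
18. n11.idx = 5  [A.fin - 21]
19. n14.hot = true  [terminal]
20. n15.hot = true  [terminal]
21. n13.idx = 30  [30]
22. n13.off = 26  [26]
23. n16.fin = 28  [A₀.live + 6]
24. n17.ok = "kw"  [terminal]
25. n16.off = "kwu"  [d.ok ++ "u"]
26. n16.live = 22  [A.fin - 6]
27. n16.idx = -9  [A.fin * -2 + 47]
28. n10.hot = 18  [len(A₁.off) + 15]
29. n2.idx = 21  [C.key - 7]
30. n2.off = -3  [C.key * 2 - 59]
31. n0.idx = 11  [S₁.idx + S₁.off - 7]
32. n0.off = -9  [S₁.idx - 30]

-9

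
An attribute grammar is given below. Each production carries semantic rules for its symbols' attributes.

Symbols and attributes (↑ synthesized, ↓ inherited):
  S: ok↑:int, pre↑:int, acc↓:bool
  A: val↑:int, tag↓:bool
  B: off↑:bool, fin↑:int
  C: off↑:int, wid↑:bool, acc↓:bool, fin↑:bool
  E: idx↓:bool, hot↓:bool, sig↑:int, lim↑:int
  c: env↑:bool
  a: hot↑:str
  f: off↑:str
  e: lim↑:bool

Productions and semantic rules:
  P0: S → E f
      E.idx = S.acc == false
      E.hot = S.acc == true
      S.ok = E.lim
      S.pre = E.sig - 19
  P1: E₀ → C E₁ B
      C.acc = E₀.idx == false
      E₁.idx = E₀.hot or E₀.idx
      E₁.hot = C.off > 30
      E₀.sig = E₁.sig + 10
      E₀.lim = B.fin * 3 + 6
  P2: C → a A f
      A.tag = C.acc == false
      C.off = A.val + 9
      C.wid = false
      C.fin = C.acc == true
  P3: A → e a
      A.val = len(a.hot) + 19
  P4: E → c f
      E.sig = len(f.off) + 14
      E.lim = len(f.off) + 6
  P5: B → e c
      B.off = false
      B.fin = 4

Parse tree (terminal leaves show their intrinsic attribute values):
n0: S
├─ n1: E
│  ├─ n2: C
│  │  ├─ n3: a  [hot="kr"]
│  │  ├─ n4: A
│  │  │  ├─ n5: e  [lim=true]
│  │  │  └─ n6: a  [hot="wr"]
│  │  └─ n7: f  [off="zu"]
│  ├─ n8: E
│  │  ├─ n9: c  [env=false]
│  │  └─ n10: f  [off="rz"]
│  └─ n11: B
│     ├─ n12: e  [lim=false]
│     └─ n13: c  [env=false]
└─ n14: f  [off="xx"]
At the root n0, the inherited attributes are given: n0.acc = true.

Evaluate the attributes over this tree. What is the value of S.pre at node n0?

7

1. n0.acc = true  [given at root]
2. n1.idx = false  [S.acc == false]
3. n1.hot = true  [S.acc == true]
4. n2.acc = true  [E₀.idx == false]
5. n3.hot = "kr"  [terminal]
6. n4.tag = false  [C.acc == false]
7. n5.lim = true  [terminal]
8. n6.hot = "wr"  [terminal]
9. n4.val = 21  [len(a.hot) + 19]
10. n7.off = "zu"  [terminal]
11. n2.off = 30  [A.val + 9]
12. n2.wid = false  [false]
13. n2.fin = true  [C.acc == true]
14. n8.idx = true  [E₀.hot or E₀.idx]
15. n8.hot = false  [C.off > 30]
16. n9.env = false  [terminal]
17. n10.off = "rz"  [terminal]
18. n8.sig = 16  [len(f.off) + 14]
19. n8.lim = 8  [len(f.off) + 6]
20. n12.lim = false  [terminal]
21. n13.env = false  [terminal]
22. n11.off = false  [false]
23. n11.fin = 4  [4]
24. n1.sig = 26  [E₁.sig + 10]
25. n1.lim = 18  [B.fin * 3 + 6]
26. n14.off = "xx"  [terminal]
27. n0.ok = 18  [E.lim]
28. n0.pre = 7  [E.sig - 19]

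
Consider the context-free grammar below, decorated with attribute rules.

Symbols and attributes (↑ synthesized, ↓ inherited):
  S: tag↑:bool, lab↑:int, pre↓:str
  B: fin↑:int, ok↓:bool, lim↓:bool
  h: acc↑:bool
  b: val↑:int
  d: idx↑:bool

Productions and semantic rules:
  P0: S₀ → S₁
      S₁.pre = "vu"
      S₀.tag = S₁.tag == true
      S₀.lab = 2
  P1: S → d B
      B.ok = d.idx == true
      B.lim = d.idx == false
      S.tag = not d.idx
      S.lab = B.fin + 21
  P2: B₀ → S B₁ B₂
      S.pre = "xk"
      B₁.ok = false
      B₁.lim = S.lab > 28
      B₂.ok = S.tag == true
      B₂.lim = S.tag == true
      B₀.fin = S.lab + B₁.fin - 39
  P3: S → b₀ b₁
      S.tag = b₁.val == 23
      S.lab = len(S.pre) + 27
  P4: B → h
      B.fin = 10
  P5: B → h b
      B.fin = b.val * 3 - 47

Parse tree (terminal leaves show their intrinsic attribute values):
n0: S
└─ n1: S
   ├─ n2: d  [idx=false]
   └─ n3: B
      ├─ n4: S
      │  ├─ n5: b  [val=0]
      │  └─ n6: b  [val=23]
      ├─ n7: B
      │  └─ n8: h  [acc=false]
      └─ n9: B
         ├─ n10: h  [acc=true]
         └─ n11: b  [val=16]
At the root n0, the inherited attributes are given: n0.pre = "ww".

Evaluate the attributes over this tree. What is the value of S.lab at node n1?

1. n0.pre = "ww"  [given at root]
2. n1.pre = "vu"  ["vu"]
3. n2.idx = false  [terminal]
4. n3.ok = false  [d.idx == true]
5. n3.lim = true  [d.idx == false]
6. n4.pre = "xk"  ["xk"]
7. n5.val = 0  [terminal]
8. n6.val = 23  [terminal]
9. n4.tag = true  [b₁.val == 23]
10. n4.lab = 29  [len(S.pre) + 27]
11. n7.ok = false  [false]
12. n7.lim = true  [S.lab > 28]
13. n8.acc = false  [terminal]
14. n7.fin = 10  [10]
15. n9.ok = true  [S.tag == true]
16. n9.lim = true  [S.tag == true]
17. n10.acc = true  [terminal]
18. n11.val = 16  [terminal]
19. n9.fin = 1  [b.val * 3 - 47]
20. n3.fin = 0  [S.lab + B₁.fin - 39]
21. n1.tag = true  [not d.idx]
22. n1.lab = 21  [B.fin + 21]
23. n0.tag = true  [S₁.tag == true]
24. n0.lab = 2  [2]

21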